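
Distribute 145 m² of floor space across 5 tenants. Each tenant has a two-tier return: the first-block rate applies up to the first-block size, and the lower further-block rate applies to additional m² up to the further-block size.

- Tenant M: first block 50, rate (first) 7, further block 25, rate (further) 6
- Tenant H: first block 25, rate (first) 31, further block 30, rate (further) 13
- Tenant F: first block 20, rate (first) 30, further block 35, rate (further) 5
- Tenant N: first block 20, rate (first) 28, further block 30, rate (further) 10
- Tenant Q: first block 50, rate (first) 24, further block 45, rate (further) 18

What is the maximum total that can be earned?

Order all 10 blocks by rate: Tenant H/first 31 > Tenant F/first 30 > Tenant N/first 28 > Tenant Q/first 24 > Tenant Q/second 18 > Tenant H/second 13 > Tenant N/second 10 > Tenant M/first 7 > Tenant M/second 6 > Tenant F/second 5.
Tenant H first at 31: fill all 25 → 120 left.
Tenant F/first (30): +20 → 100 left.
Tenant N/first (28): +20 → 80 left.
Fill Tenant Q first block (50 at 24) → 30 left.
30 remain; put them into Tenant Q second at 18.
Total = 31×25 + 30×20 + 28×20 + 24×50 + 18×30 = 3675.

3675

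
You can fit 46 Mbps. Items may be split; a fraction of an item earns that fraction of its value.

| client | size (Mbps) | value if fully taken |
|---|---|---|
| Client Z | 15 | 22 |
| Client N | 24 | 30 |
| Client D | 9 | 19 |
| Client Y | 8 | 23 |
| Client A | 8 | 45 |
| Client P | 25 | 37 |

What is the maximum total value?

118.08

Sort by value density: Client A 45/8≈5.62, Client Y 23/8≈2.88, Client D 19/9≈2.11, Client P 37/25≈1.48, Client Z 22/15≈1.47, Client N 30/24≈1.25.
Client A: take in full, 8 Mbps for value 45 ; 38 left.
Take all of Client Y (8 Mbps, value 23) ; 30 Mbps left.
All 9 Mbps of Client D fit (value 19) ; 21 remain.
Fill the last 21 Mbps with part of Client P: 21/25 of it earns 31.08.
Total value = 118.08.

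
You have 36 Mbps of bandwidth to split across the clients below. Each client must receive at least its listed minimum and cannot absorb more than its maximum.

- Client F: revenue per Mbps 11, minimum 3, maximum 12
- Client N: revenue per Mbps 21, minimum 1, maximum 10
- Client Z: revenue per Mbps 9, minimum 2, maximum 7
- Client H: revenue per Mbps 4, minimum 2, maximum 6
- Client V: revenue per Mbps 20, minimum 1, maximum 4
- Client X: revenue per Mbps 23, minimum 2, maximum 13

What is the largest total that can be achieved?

Meeting every minimum uses 3+1+2+2+1+2 = 11 Mbps, leaving 25.
Order the clients by revenue per Mbps: Client X 23 > Client N 21 > Client V 20 > Client F 11 > Client Z 9 > Client H 4.
Client X takes 11 more to reach its cap of 13 — 14 left.
Give Client N 9 more to hit its cap of 10 — 5 left.
Client V: +3 to 4 (cap) — 2 left.
Client F has room for 9 more but only 2 remain, so it gets 5.
Total = 11×5 + 21×10 + 9×2 + 4×2 + 20×4 + 23×13 = 670.

670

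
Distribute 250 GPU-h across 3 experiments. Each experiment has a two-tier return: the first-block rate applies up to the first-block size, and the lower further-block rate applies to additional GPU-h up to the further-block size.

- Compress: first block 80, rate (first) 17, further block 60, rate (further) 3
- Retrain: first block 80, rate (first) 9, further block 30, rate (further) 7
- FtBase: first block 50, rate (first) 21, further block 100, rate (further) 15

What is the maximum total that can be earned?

4090

Order all 6 blocks by rate: FtBase/tier1 21 > Compress/tier1 17 > FtBase/tier2 15 > Retrain/tier1 9 > Retrain/tier2 7 > Compress/tier2 3.
FtBase tier1 at 21: fill all 50 → 200 left.
Fill Compress tier1 block (80 at 17) → 120 left.
FtBase/tier2 (15): +100 → 20 left.
Retrain/tier1: +20 of 80 at 9; pool empty.
Total = 21×50 + 17×80 + 15×100 + 9×20 = 4090.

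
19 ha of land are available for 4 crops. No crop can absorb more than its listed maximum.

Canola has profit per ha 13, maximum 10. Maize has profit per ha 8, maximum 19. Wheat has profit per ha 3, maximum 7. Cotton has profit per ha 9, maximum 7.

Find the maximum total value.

Rank by profit per ha: Canola 13 > Cotton 9 > Maize 8 > Wheat 3.
Canola takes 10 to reach its cap of 10 → 9 left.
Cotton takes 7 to reach its cap of 7 → 2 left.
Only 2 left; Maize takes them to reach 2.
Total = 13×10 + 8×2 + 9×7 = 209.

209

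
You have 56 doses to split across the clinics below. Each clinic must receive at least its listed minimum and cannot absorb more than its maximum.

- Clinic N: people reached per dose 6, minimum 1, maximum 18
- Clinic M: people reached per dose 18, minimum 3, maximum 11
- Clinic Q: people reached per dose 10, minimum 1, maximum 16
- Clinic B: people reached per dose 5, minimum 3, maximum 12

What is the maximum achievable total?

Meeting every minimum uses 1+3+1+3 = 8 doses, leaving 48.
Highest people reached per dose first: Clinic M 18 > Clinic Q 10 > Clinic N 6 > Clinic B 5.
Clinic M takes 8 more to reach its cap of 11 → 40 left.
Clinic Q: +15 to 16 (cap) → 25 left.
Give Clinic N 17 more to hit its cap of 18 → 8 left.
Clinic B has room for 9 more but only 8 remain, so it gets 11.
Total = 6×18 + 18×11 + 10×16 + 5×11 = 521.

521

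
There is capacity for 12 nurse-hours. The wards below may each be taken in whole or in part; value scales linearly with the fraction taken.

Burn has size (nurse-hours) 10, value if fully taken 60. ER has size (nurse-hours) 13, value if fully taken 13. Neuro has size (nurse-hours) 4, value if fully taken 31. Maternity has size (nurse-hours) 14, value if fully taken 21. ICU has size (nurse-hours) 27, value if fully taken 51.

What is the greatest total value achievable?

Best value per unit of size first: Neuro 31/4≈7.75, Burn 60/10≈6, ICU 51/27≈1.89, Maternity 21/14≈1.5, ER 13/13≈1.
Take all of Neuro (4 nurse-hours, value 31) → 8 nurse-hours left.
Only 8 nurse-hours remain; take 8/10 of Burn for value 60×8/10 = 48.
Total value = 79.

79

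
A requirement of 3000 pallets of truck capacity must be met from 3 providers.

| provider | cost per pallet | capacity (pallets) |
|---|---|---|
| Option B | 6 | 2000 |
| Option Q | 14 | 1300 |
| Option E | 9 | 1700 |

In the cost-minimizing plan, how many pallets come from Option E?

Use providers in increasing cost order.
Option B at 6: take all 2000 pallets ; 1000 still needed.
Take 1000 from Option E at 9 to finish.
Option Q: unused.

1000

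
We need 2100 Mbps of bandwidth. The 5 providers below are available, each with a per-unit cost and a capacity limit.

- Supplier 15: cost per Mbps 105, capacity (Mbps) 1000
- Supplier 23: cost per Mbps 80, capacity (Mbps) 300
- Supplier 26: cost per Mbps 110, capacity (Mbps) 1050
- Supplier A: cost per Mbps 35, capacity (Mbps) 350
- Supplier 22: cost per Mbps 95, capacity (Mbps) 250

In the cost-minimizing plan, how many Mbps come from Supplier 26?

Cheapest first:
Supplier A at 35: take all 350 Mbps ; 1750 still needed.
Supplier 23 at 80: take all 300 Mbps ; 1450 still needed.
Take 250 from Supplier 22 at 95 ; need 1200 more.
Supplier 15 at 105: take all 1000 Mbps ; 200 still needed.
Supplier 26 at 110: take 200 of its 1050 ; requirement met.

200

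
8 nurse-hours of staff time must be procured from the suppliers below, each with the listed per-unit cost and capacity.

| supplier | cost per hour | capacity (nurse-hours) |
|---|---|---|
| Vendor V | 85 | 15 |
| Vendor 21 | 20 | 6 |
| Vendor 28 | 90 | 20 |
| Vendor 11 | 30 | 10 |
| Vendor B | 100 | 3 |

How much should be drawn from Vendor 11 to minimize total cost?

Cheapest first:
Vendor 21 (20): use full 6 → 2 nurse-hours to go.
Vendor 11 at 30: take 2 of its 10 → requirement met.
Vendor V, Vendor 28, Vendor B: unused.

2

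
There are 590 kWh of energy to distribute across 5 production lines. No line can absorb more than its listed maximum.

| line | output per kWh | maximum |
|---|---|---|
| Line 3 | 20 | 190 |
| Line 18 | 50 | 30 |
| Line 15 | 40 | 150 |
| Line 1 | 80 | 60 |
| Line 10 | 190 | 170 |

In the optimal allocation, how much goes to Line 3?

180

Highest output per kWh first: Line 10 190 > Line 1 80 > Line 18 50 > Line 15 40 > Line 3 20.
Line 10 takes 170 to reach its cap of 170 — 420 left.
Line 1: +60 to 60 (cap) — 360 left.
Line 18 takes 30 to reach its cap of 30 — 330 left.
Line 15: +150 to 150 (cap) — 180 left.
Only 180 left; Line 3 takes them to reach 180.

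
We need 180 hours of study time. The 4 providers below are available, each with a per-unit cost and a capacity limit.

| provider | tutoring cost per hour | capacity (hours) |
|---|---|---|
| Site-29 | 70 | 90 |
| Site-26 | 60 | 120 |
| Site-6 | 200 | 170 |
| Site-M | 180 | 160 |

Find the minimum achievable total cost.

Fill from the cheapest provider first.
Site-26 at 60: take all 120 hours — 60 still needed.
Site-29 (70): take the remaining 60 — done.
Site-M, Site-6: unused.
Cost = 120×60 + 60×70 = 11400.

11400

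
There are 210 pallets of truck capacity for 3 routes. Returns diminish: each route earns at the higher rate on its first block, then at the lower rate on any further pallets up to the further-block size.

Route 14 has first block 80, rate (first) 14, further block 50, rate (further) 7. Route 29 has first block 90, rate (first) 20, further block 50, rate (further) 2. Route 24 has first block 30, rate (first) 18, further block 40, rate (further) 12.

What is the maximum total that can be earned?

Order all 6 blocks by rate: Route 29/tier1 20 > Route 24/tier1 18 > Route 14/tier1 14 > Route 24/tier2 12 > Route 14/tier2 7 > Route 29/tier2 2.
Route 29/tier1 (20): +90 — 120 left.
Fill Route 24 tier1 block (30 at 18) — 90 left.
Route 14 tier1 at 14: fill all 80 — 10 left.
Route 24/tier2: +10 of 40 at 12; pool empty.
Total = 20×90 + 18×30 + 14×80 + 12×10 = 3580.

3580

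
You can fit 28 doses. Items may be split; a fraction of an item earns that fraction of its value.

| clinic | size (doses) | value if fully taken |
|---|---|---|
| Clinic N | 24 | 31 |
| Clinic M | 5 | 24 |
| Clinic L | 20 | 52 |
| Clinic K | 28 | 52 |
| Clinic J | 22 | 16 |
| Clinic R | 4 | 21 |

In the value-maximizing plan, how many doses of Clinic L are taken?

19

Sort by value density: Clinic R 21/4≈5.25, Clinic M 24/5≈4.8, Clinic L 52/20≈2.6, Clinic K 52/28≈1.86, Clinic N 31/24≈1.29, Clinic J 16/22≈0.727.
All 4 doses of Clinic R fit (value 21) → 24 remain.
Clinic M: take in full, 5 doses for value 24 → 19 left.
Only 19 doses remain; take 19/20 of Clinic L for value 52×19/20 = 49.4.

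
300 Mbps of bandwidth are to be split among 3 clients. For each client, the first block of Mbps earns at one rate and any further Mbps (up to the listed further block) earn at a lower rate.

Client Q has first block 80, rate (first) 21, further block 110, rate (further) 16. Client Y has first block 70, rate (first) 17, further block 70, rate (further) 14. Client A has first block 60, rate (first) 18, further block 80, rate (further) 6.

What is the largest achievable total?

5390

Treat each block as its own option and order by rate: Client Q/T1 21 > Client A/T1 18 > Client Y/T1 17 > Client Q/T2 16 > Client Y/T2 14 > Client A/T2 6.
Fill Client Q T1 block (80 at 21) → 220 left.
Client A/T1 (18): +60 → 160 left.
Client Y T1 at 17: fill all 70 → 90 left.
Client Q T2 at 16: only 90 left, fill 90.
Total = 21×80 + 18×60 + 17×70 + 16×90 = 5390.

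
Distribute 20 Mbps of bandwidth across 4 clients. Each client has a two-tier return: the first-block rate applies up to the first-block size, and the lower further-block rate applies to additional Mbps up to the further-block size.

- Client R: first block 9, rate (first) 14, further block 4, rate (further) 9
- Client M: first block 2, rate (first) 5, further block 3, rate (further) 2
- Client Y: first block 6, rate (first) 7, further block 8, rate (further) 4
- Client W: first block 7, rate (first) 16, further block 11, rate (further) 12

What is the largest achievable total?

Treat each block as its own option and order by rate: Client W/first 16 > Client R/first 14 > Client W/second 12 > Client R/second 9 > Client Y/first 7 > Client M/first 5 > Client Y/second 4 > Client M/second 2.
Fill Client W first block (7 at 16) → 13 left.
Client R/first (14): +9 → 4 left.
Client W second at 12: only 4 left, fill 4.
Total = 16×7 + 14×9 + 12×4 = 286.

286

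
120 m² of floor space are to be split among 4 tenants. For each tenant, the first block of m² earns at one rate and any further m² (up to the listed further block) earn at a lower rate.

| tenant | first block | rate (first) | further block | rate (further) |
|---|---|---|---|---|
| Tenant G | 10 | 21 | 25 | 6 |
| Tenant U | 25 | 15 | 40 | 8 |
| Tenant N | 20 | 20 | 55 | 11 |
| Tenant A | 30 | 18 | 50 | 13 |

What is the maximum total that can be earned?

Rank every tier by rate: Tenant G/T1 21 > Tenant N/T1 20 > Tenant A/T1 18 > Tenant U/T1 15 > Tenant A/T2 13 > Tenant N/T2 11 > Tenant U/T2 8 > Tenant G/T2 6.
Tenant G/T1 (21): +10 → 110 left.
Tenant N T1 at 20: fill all 20 → 90 left.
Tenant A/T1 (18): +30 → 60 left.
Tenant U T1 at 15: fill all 25 → 35 left.
35 remain; put them into Tenant A T2 at 13.
Total = 21×10 + 20×20 + 18×30 + 15×25 + 13×35 = 1980.

1980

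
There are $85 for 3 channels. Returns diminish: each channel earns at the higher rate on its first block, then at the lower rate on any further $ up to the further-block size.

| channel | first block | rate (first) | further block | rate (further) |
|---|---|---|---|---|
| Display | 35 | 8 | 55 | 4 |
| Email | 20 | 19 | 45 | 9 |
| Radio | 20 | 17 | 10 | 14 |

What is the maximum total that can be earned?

Order all 6 blocks by rate: Email/T1 19 > Radio/T1 17 > Radio/T2 14 > Email/T2 9 > Display/T1 8 > Display/T2 4.
Fill Email T1 block (20 at 19) ; 65 left.
Radio T1 at 17: fill all 20 ; 45 left.
Fill Radio T2 block (10 at 14) ; 35 left.
35 remain; put them into Email T2 at 9.
Total = 19×20 + 17×20 + 14×10 + 9×35 = 1175.

1175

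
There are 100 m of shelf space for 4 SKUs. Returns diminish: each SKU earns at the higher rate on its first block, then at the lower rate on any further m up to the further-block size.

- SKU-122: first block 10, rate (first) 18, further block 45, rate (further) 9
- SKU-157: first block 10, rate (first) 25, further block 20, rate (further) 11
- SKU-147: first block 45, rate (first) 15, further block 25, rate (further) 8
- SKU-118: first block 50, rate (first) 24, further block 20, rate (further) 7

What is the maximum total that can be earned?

2080

Order all 8 blocks by rate: SKU-157/tier1 25 > SKU-118/tier1 24 > SKU-122/tier1 18 > SKU-147/tier1 15 > SKU-157/tier2 11 > SKU-122/tier2 9 > SKU-147/tier2 8 > SKU-118/tier2 7.
SKU-157/tier1 (25): +10 → 90 left.
Fill SKU-118 tier1 block (50 at 24) → 40 left.
Fill SKU-122 tier1 block (10 at 18) → 30 left.
SKU-147/tier1: +30 of 45 at 15; pool empty.
Total = 25×10 + 24×50 + 18×10 + 15×30 = 2080.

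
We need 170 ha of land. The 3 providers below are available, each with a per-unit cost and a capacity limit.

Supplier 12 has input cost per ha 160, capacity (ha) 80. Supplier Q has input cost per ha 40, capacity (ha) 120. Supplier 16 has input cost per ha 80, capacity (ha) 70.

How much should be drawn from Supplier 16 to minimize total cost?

Cheapest first:
Supplier Q at 40: take all 120 ha → 50 still needed.
Take 50 from Supplier 16 at 80 to finish.
Supplier 12: unused.

50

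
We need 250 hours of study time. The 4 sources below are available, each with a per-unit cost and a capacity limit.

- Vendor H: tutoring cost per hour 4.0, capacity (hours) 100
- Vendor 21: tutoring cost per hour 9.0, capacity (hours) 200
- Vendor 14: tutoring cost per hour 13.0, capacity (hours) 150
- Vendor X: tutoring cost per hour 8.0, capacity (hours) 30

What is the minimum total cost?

Cheapest first:
Vendor H (4.0): use full 100 → 150 hours to go.
Take 30 from Vendor X at 8.0 → need 120 more.
Take 120 from Vendor 21 at 9.0 to finish.
Vendor 14: unused.
Cost = 100×4.0 + 30×8.0 + 120×9.0 = 1720.

1720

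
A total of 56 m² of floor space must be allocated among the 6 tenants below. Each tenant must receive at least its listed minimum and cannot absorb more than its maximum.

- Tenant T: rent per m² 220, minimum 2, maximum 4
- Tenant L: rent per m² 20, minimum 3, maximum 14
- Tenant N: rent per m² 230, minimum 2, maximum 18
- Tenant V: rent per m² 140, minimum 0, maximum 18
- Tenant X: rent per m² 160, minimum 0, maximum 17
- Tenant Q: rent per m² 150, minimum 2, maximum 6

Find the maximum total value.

9820

Meeting every minimum uses 2+3+2+0+0+2 = 9 m², leaving 47.
Order the tenants by rent per m²: Tenant N 230 > Tenant T 220 > Tenant X 160 > Tenant Q 150 > Tenant V 140 > Tenant L 20.
Give Tenant N 16 more to hit its cap of 18 — 31 left.
Tenant T takes 2 more to reach its cap of 4 — 29 left.
Tenant X: +17 to 17 (cap) — 12 left.
Give Tenant Q 4 more to hit its cap of 6 — 8 left.
Tenant V: +8 (room for 18) → 8. Pool exhausted.
Total = 220×4 + 20×3 + 230×18 + 140×8 + 160×17 + 150×6 = 9820.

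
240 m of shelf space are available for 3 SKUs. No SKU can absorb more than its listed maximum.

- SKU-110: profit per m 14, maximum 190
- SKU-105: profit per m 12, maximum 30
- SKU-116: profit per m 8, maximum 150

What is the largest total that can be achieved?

Order the SKUs by profit per m: SKU-110 14 > SKU-105 12 > SKU-116 8.
Give SKU-110 190 to hit its cap of 190 ; 50 left.
SKU-105: +30 to 30 (cap) ; 20 left.
Only 20 left; SKU-116 takes them to reach 20.
Total = 14×190 + 12×30 + 8×20 = 3180.

3180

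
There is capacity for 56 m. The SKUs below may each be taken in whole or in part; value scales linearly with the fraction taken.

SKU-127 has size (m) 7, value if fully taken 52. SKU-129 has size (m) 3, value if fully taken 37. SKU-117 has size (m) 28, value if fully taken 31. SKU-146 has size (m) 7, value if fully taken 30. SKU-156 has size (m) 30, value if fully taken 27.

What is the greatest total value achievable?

Rank by value-to-size ratio: SKU-129 37/3≈12.3, SKU-127 52/7≈7.43, SKU-146 30/7≈4.29, SKU-117 31/28≈1.11, SKU-156 27/30≈0.9.
All 3 m of SKU-129 fit (value 37) — 53 remain.
Take all of SKU-127 (7 m, value 52) — 46 m left.
SKU-146: take in full, 7 m for value 30 — 39 left.
All 28 m of SKU-117 fit (value 31) — 11 remain.
Only 11 m remain; take 11/30 of SKU-156 for value 27×11/30 = 9.9.
Total value = 159.9.

159.9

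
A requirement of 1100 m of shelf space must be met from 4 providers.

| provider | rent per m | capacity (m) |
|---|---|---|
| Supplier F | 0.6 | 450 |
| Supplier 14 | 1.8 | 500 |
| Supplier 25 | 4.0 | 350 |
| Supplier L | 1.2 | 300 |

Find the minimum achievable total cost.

Use providers in increasing cost order.
Supplier F at 0.6: take all 450 m — 650 still needed.
Take 300 from Supplier L at 1.2 — need 350 more.
Take 350 from Supplier 14 at 1.8 to finish.
Supplier 25: unused.
Cost = 450×0.6 + 300×1.2 + 350×1.8 = 1260.

1260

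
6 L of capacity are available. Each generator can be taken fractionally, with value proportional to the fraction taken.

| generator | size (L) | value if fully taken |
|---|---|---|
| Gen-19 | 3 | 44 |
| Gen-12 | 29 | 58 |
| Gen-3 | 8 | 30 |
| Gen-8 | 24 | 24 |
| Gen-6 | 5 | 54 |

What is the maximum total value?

Best value per unit of size first: Gen-19 44/3≈14.7, Gen-6 54/5≈10.8, Gen-3 30/8≈3.75, Gen-12 58/29≈2, Gen-8 24/24≈1.
Take all of Gen-19 (3 L, value 44) → 3 L left.
Fill the last 3 L with part of Gen-6: 3/5 of it earns 32.4.
Total value = 76.4.

76.4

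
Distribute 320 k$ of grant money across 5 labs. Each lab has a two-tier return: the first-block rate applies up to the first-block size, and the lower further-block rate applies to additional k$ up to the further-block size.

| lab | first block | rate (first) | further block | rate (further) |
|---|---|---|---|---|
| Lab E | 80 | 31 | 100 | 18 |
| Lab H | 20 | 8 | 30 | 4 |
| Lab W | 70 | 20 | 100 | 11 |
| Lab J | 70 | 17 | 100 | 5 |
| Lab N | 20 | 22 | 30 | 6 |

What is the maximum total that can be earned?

Rank every tier by rate: Lab E/tier1 31 > Lab N/tier1 22 > Lab W/tier1 20 > Lab E/tier2 18 > Lab J/tier1 17 > Lab W/tier2 11 > Lab H/tier1 8 > Lab N/tier2 6 > Lab J/tier2 5 > Lab H/tier2 4.
Lab E/tier1 (31): +80 ; 240 left.
Lab N/tier1 (22): +20 ; 220 left.
Fill Lab W tier1 block (70 at 20) ; 150 left.
Lab E tier2 at 18: fill all 100 ; 50 left.
Lab J/tier1: +50 of 70 at 17; pool empty.
Total = 31×80 + 22×20 + 20×70 + 18×100 + 17×50 = 6970.

6970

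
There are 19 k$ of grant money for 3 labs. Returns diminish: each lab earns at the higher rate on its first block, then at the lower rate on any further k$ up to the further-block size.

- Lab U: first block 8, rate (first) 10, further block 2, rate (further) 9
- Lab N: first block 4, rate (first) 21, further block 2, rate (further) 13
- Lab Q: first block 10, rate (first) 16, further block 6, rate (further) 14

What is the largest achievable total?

Order all 6 blocks by rate: Lab N/first 21 > Lab Q/first 16 > Lab Q/second 14 > Lab N/second 13 > Lab U/first 10 > Lab U/second 9.
Lab N/first (21): +4 — 15 left.
Fill Lab Q first block (10 at 16) — 5 left.
5 remain; put them into Lab Q second at 14.
Total = 21×4 + 16×10 + 14×5 = 314.

314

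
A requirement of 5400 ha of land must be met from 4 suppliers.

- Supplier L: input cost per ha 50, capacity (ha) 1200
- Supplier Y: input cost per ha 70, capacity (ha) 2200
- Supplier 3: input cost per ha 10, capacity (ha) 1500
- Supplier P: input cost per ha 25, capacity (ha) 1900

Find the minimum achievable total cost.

Cheapest first:
Supplier 3 (10): use full 1500 — 3900 ha to go.
Take 1900 from Supplier P at 25 — need 2000 more.
Take 1200 from Supplier L at 50 — need 800 more.
Supplier Y at 70: take 800 of its 2200 — requirement met.
Cost = 1500×10 + 1900×25 + 1200×50 + 800×70 = 178500.

178500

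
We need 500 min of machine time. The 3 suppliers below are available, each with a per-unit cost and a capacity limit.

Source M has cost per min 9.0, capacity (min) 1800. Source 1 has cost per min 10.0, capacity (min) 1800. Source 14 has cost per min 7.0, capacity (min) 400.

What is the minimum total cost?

3700

Fill from the cheapest supplier first.
Source 14 at 7.0: take all 400 min → 100 still needed.
Take 100 from Source M at 9.0 to finish.
Source 1: unused.
Cost = 400×7.0 + 100×9.0 = 3700.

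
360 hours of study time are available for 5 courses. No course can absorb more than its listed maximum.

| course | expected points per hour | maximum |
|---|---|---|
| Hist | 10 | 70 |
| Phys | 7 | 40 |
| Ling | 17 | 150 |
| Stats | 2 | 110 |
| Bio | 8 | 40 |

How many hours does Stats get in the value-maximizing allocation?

60

Order the courses by expected points per hour: Ling 17 > Hist 10 > Bio 8 > Phys 7 > Stats 2.
Ling takes 150 to reach its cap of 150 ; 210 left.
Hist: +70 to 70 (cap) ; 140 left.
Bio takes 40 to reach its cap of 40 ; 100 left.
Give Phys 40 to hit its cap of 40 ; 60 left.
Stats has room for 110 but only 60 remain, so it gets 60.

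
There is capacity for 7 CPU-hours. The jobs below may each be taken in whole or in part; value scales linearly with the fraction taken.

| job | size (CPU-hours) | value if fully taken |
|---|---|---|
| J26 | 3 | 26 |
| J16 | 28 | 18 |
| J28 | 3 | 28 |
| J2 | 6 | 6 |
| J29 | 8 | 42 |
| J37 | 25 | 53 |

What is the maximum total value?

Sort by value density: J28 28/3≈9.33, J26 26/3≈8.67, J29 42/8≈5.25, J37 53/25≈2.12, J2 6/6≈1, J16 18/28≈0.643.
Take all of J28 (3 CPU-hours, value 28) — 4 CPU-hours left.
All 3 CPU-hours of J26 fit (value 26) — 1 remain.
1 CPU-hours left: a 1/8 share of J29 gives 42×1/8 = 5.25.
Total value = 59.25.

59.25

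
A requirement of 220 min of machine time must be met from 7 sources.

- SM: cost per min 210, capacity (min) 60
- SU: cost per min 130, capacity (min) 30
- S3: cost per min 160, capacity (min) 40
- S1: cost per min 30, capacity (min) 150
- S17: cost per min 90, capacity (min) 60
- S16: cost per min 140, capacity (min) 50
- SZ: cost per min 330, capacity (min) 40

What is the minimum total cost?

Use sources in increasing cost order.
S1 at 30: take all 150 min ; 70 still needed.
S17 at 90: take all 60 min ; 10 still needed.
SU (130): take the remaining 10 ; done.
S16, S3, SM, SZ: unused.
Cost = 150×30 + 60×90 + 10×130 = 11200.

11200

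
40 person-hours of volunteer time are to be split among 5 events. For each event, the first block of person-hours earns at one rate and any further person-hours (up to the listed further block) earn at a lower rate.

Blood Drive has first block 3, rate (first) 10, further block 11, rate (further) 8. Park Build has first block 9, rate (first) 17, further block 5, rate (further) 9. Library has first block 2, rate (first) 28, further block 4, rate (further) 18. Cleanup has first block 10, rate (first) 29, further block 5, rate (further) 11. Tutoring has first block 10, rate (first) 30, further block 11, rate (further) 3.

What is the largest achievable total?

Treat each block as its own option and order by rate: Tutoring/T1 30 > Cleanup/T1 29 > Library/T1 28 > Library/T2 18 > Park Build/T1 17 > Cleanup/T2 11 > Blood Drive/T1 10 > Park Build/T2 9 > Blood Drive/T2 8 > Tutoring/T2 3.
Tutoring/T1 (30): +10 — 30 left.
Cleanup T1 at 29: fill all 10 — 20 left.
Library/T1 (28): +2 — 18 left.
Library/T2 (18): +4 — 14 left.
Park Build T1 at 17: fill all 9 — 5 left.
Cleanup T2 at 11: fill all 5 — 0 left.
Total = 30×10 + 29×10 + 28×2 + 18×4 + 17×9 + 11×5 = 926.

926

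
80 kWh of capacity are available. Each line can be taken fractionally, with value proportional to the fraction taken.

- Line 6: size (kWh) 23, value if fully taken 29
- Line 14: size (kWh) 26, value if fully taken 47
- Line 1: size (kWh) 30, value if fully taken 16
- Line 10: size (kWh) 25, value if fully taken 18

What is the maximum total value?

Rank by value-to-size ratio: Line 14 47/26≈1.81, Line 6 29/23≈1.26, Line 10 18/25≈0.72, Line 1 16/30≈0.533.
Line 14: take in full, 26 kWh for value 47 — 54 left.
Take all of Line 6 (23 kWh, value 29) — 31 kWh left.
All 25 kWh of Line 10 fit (value 18) — 6 remain.
Only 6 kWh remain; take 6/30 of Line 1 for value 16×6/30 = 3.2.
Total value = 97.2.

97.2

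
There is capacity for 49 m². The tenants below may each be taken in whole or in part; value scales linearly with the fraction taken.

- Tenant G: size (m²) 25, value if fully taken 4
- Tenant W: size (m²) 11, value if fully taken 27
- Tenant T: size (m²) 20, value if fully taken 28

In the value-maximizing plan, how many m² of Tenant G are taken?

Best value per unit of size first: Tenant W 27/11≈2.45, Tenant T 28/20≈1.4, Tenant G 4/25≈0.16.
All 11 m² of Tenant W fit (value 27) → 38 remain.
Take all of Tenant T (20 m², value 28) → 18 m² left.
Only 18 m² remain; take 18/25 of Tenant G for value 4×18/25 = 2.88.

18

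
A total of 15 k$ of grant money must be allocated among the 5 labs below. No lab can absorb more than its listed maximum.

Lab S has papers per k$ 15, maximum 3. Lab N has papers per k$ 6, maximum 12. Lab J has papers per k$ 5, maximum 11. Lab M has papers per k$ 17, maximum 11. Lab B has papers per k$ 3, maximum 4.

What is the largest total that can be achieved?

238

Order the labs by papers per k$: Lab M 17 > Lab S 15 > Lab N 6 > Lab J 5 > Lab B 3.
Lab M: +11 to 11 (cap) ; 4 left.
Give Lab S 3 to hit its cap of 3 ; 1 left.
Lab N: +1 (room for 12) → 1. Pool exhausted.
Total = 15×3 + 6×1 + 17×11 = 238.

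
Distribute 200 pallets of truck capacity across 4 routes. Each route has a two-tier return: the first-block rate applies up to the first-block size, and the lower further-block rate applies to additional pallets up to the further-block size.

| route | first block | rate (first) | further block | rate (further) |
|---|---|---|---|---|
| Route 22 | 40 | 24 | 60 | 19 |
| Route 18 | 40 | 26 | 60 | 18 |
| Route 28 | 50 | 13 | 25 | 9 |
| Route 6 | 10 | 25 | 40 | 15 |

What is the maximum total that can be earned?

Order all 8 blocks by rate: Route 18/first 26 > Route 6/first 25 > Route 22/first 24 > Route 22/second 19 > Route 18/second 18 > Route 6/second 15 > Route 28/first 13 > Route 28/second 9.
Route 18/first (26): +40 → 160 left.
Route 6 first at 25: fill all 10 → 150 left.
Route 22 first at 24: fill all 40 → 110 left.
Route 22/second (19): +60 → 50 left.
Route 18 second at 18: only 50 left, fill 50.
Total = 26×40 + 25×10 + 24×40 + 19×60 + 18×50 = 4290.

4290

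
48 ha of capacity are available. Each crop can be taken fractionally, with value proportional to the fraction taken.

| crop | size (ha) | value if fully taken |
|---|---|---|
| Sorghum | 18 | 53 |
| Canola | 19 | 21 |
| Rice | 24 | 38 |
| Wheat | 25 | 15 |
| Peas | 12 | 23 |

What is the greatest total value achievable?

Sort by value density: Sorghum 53/18≈2.94, Peas 23/12≈1.92, Rice 38/24≈1.58, Canola 21/19≈1.11, Wheat 15/25≈0.6.
Sorghum: take in full, 18 ha for value 53 ; 30 left.
All 12 ha of Peas fit (value 23) ; 18 remain.
Only 18 ha remain; take 18/24 of Rice for value 38×18/24 = 28.5.
Total value = 104.5.

104.5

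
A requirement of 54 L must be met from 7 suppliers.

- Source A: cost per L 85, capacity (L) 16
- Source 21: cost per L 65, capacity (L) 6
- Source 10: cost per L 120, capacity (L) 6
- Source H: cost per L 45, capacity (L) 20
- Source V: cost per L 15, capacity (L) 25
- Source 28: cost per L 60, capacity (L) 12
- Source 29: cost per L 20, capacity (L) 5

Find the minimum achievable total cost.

Use suppliers in increasing cost order.
Source V at 15: take all 25 L ; 29 still needed.
Source 29 at 20: take all 5 L ; 24 still needed.
Source H at 45: take all 20 L ; 4 still needed.
Take 4 from Source 28 at 60 to finish.
Source 21, Source A, Source 10: unused.
Cost = 25×15 + 5×20 + 20×45 + 4×60 = 1615.

1615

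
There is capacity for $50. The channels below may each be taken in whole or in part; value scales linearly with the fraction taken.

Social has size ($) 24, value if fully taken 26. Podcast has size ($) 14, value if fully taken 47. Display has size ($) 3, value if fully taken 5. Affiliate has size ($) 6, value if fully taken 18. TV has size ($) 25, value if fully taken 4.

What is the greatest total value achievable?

96.48

Best value per unit of size first: Podcast 47/14≈3.36, Affiliate 18/6≈3, Display 5/3≈1.67, Social 26/24≈1.08, TV 4/25≈0.16.
Take all of Podcast (14 $, value 47) → 36 $ left.
Take all of Affiliate (6 $, value 18) → 30 $ left.
Display: take in full, 3 $ for value 5 → 27 left.
Social: take in full, 24 $ for value 26 → 3 left.
Fill the last 3 $ with part of TV: 3/25 of it earns 0.48.
Total value = 96.48.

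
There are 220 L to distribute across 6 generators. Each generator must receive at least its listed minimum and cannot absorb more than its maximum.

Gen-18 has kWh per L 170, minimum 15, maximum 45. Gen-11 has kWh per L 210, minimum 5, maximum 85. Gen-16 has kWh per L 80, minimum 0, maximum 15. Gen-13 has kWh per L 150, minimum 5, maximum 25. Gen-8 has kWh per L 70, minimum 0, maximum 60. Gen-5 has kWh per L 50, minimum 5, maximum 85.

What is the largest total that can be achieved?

33850

Meeting every minimum uses 15+5+0+5+0+5 = 30 L, leaving 190.
Order the generators by kWh per L: Gen-11 210 > Gen-18 170 > Gen-13 150 > Gen-16 80 > Gen-8 70 > Gen-5 50.
Gen-11 takes 80 more to reach its cap of 85 → 110 left.
Gen-18: +30 to 45 (cap) → 80 left.
Gen-13 takes 20 more to reach its cap of 25 → 60 left.
Give Gen-16 15 more to hit its cap of 15 → 45 left.
Gen-8 has room for 60 more but only 45 remain, so it gets 45.
Total = 170×45 + 210×85 + 80×15 + 150×25 + 70×45 + 50×5 = 33850.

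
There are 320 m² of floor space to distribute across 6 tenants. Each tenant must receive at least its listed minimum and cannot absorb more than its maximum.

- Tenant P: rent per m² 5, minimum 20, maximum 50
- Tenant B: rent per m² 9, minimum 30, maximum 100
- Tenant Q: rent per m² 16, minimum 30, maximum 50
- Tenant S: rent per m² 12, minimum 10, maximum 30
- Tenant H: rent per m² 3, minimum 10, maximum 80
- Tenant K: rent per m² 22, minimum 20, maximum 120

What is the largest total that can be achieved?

Meeting every minimum uses 20+30+30+10+10+20 = 120 m², leaving 200.
Rank by rent per m²: Tenant K 22 > Tenant Q 16 > Tenant S 12 > Tenant B 9 > Tenant P 5 > Tenant H 3.
Give Tenant K 100 more to hit its cap of 120 → 100 left.
Give Tenant Q 20 more to hit its cap of 50 → 80 left.
Give Tenant S 20 more to hit its cap of 30 → 60 left.
Tenant B has room for 70 more but only 60 remain, so it gets 90.
Total = 5×20 + 9×90 + 16×50 + 12×30 + 3×10 + 22×120 = 4740.

4740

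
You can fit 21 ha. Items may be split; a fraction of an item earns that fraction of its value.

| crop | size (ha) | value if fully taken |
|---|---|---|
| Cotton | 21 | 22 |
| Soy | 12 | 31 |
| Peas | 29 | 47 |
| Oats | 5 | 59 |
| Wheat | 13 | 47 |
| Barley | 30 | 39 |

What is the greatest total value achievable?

Rank by value-to-size ratio: Oats 59/5≈11.8, Wheat 47/13≈3.62, Soy 31/12≈2.58, Peas 47/29≈1.62, Barley 39/30≈1.3, Cotton 22/21≈1.05.
Take all of Oats (5 ha, value 59) — 16 ha left.
Take all of Wheat (13 ha, value 47) — 3 ha left.
Fill the last 3 ha with part of Soy: 3/12 of it earns 7.75.
Total value = 113.75.

113.75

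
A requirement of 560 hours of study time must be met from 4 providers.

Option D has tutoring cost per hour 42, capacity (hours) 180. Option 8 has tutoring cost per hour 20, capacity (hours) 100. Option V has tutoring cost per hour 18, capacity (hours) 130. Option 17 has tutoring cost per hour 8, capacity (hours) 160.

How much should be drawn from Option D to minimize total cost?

Fill from the cheapest provider first.
Option 17 at 8: take all 160 hours → 400 still needed.
Take 130 from Option V at 18 → need 270 more.
Take 100 from Option 8 at 20 → need 170 more.
Option D at 42: take 170 of its 180 → requirement met.

170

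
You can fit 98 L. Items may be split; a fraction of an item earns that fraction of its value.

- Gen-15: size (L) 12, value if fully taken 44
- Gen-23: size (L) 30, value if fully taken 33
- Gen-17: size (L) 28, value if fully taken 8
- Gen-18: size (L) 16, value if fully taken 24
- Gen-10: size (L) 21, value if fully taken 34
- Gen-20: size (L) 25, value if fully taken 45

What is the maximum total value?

173.4

Best value per unit of size first: Gen-15 44/12≈3.67, Gen-20 45/25≈1.8, Gen-10 34/21≈1.62, Gen-18 24/16≈1.5, Gen-23 33/30≈1.1, Gen-17 8/28≈0.286.
Gen-15: take in full, 12 L for value 44 — 86 left.
Take all of Gen-20 (25 L, value 45) — 61 L left.
Take all of Gen-10 (21 L, value 34) — 40 L left.
All 16 L of Gen-18 fit (value 24) — 24 remain.
24 L left: a 24/30 share of Gen-23 gives 33×24/30 = 26.4.
Total value = 173.4.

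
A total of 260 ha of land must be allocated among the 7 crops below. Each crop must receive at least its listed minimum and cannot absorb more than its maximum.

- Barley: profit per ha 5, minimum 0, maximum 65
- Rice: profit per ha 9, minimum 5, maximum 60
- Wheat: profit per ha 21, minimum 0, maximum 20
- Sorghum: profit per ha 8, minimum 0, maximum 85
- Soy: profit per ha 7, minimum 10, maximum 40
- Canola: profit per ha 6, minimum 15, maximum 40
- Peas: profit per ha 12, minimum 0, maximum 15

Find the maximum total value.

Meeting every minimum uses 0+5+0+0+10+15+0 = 30 ha, leaving 230.
Rank by profit per ha: Wheat 21 > Peas 12 > Rice 9 > Sorghum 8 > Soy 7 > Canola 6 > Barley 5.
Wheat takes 20 more to reach its cap of 20 — 210 left.
Give Peas 15 more to hit its cap of 15 — 195 left.
Rice takes 55 more to reach its cap of 60 — 140 left.
Give Sorghum 85 more to hit its cap of 85 — 55 left.
Soy: +30 to 40 (cap) — 25 left.
Give Canola 25 more to hit its cap of 40 — 0 left.
Total = 9×60 + 21×20 + 8×85 + 7×40 + 6×40 + 12×15 = 2340.

2340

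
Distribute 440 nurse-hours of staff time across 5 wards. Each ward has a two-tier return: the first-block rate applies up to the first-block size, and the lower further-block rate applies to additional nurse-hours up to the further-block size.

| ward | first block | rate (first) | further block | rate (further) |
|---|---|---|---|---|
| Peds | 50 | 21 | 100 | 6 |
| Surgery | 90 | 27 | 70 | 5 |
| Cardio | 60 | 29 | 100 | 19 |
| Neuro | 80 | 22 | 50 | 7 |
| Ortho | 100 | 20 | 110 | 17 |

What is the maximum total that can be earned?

Order all 10 blocks by rate: Cardio/tier1 29 > Surgery/tier1 27 > Neuro/tier1 22 > Peds/tier1 21 > Ortho/tier1 20 > Cardio/tier2 19 > Ortho/tier2 17 > Neuro/tier2 7 > Peds/tier2 6 > Surgery/tier2 5.
Fill Cardio tier1 block (60 at 29) ; 380 left.
Surgery tier1 at 27: fill all 90 ; 290 left.
Fill Neuro tier1 block (80 at 22) ; 210 left.
Peds/tier1 (21): +50 ; 160 left.
Ortho tier1 at 20: fill all 100 ; 60 left.
Cardio tier2 at 19: only 60 left, fill 60.
Total = 29×60 + 27×90 + 22×80 + 21×50 + 20×100 + 19×60 = 10120.

10120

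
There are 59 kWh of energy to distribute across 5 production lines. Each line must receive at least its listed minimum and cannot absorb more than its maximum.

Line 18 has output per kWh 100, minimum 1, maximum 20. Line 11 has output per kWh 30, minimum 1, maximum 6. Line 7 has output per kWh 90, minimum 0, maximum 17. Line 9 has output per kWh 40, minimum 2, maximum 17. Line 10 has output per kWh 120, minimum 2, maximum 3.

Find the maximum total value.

Meeting every minimum uses 1+1+0+2+2 = 6 kWh, leaving 53.
Rank by output per kWh: Line 10 120 > Line 18 100 > Line 7 90 > Line 9 40 > Line 11 30.
Line 10: +1 to 3 (cap) — 52 left.
Give Line 18 19 more to hit its cap of 20 — 33 left.
Give Line 7 17 more to hit its cap of 17 — 16 left.
Give Line 9 15 more to hit its cap of 17 — 1 left.
Only 1 left; Line 11 takes them to reach 2.
Total = 100×20 + 30×2 + 90×17 + 40×17 + 120×3 = 4630.

4630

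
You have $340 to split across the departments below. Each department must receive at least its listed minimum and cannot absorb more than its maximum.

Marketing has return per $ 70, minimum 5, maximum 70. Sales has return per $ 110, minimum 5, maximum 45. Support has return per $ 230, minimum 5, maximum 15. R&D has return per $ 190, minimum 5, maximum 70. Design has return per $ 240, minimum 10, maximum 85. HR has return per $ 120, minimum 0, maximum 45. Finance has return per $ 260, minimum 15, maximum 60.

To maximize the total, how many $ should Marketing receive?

20

Meeting every minimum uses 5+5+5+5+10+0+15 = 45 $, leaving 295.
Highest return per $ first: Finance 260 > Design 240 > Support 230 > R&D 190 > HR 120 > Sales 110 > Marketing 70.
Finance: +45 to 60 (cap) → 250 left.
Design takes 75 more to reach its cap of 85 → 175 left.
Support takes 10 more to reach its cap of 15 → 165 left.
R&D: +65 to 70 (cap) → 100 left.
Give HR 45 more to hit its cap of 45 → 55 left.
Sales: +40 to 45 (cap) → 15 left.
Marketing has room for 65 more but only 15 remain, so it gets 20.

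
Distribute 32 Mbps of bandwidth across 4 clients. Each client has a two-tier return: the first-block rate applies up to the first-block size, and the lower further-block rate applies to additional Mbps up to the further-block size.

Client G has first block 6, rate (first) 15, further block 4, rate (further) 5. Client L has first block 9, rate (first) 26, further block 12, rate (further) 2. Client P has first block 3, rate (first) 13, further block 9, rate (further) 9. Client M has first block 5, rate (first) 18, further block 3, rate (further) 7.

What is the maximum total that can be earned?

Rank every tier by rate: Client L/T1 26 > Client M/T1 18 > Client G/T1 15 > Client P/T1 13 > Client P/T2 9 > Client M/T2 7 > Client G/T2 5 > Client L/T2 2.
Client L/T1 (26): +9 — 23 left.
Fill Client M T1 block (5 at 18) — 18 left.
Client G/T1 (15): +6 — 12 left.
Client P/T1 (13): +3 — 9 left.
Fill Client P T2 block (9 at 9) — 0 left.
Total = 26×9 + 18×5 + 15×6 + 13×3 + 9×9 = 534.

534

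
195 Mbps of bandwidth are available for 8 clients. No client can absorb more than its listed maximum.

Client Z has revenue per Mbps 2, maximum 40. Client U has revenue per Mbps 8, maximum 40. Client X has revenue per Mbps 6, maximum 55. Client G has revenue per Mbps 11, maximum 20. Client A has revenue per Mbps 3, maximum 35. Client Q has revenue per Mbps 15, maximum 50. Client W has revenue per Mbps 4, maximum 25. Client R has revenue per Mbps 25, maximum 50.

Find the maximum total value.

Rank by revenue per Mbps: Client R 25 > Client Q 15 > Client G 11 > Client U 8 > Client X 6 > Client W 4 > Client A 3 > Client Z 2.
Client R takes 50 to reach its cap of 50 → 145 left.
Client Q takes 50 to reach its cap of 50 → 95 left.
Give Client G 20 to hit its cap of 20 → 75 left.
Client U: +40 to 40 (cap) → 35 left.
Only 35 left; Client X takes them to reach 35.
Total = 8×40 + 6×35 + 11×20 + 15×50 + 25×50 = 2750.

2750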